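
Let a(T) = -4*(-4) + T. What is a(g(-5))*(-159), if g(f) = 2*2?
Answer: -3180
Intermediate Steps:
g(f) = 4
a(T) = 16 + T
a(g(-5))*(-159) = (16 + 4)*(-159) = 20*(-159) = -3180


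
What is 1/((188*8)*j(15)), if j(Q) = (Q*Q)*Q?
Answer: 1/5076000 ≈ 1.9701e-7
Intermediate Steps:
j(Q) = Q³ (j(Q) = Q²*Q = Q³)
1/((188*8)*j(15)) = 1/((188*8)*15³) = 1/(1504*3375) = 1/5076000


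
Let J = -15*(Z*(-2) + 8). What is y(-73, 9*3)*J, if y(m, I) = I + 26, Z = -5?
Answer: -14310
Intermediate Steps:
J = -270 (J = -15*(-5*(-2) + 8) = -15*(10 + 8) = -15*18 = -270)
y(m, I) = 26 + I
y(-73, 9*3)*J = (26 + 9*3)*(-270) = (26 + 27)*(-270) = 53*(-270) = -14310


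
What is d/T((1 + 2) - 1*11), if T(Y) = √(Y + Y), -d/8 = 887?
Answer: 1774*I ≈ 1774.0*I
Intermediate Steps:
d = -7096 (d = -8*887 = -7096)
T(Y) = √2*√Y (T(Y) = √(2*Y) = √2*√Y)
d/T((1 + 2) - 1*11) = -7096*√2/(2*√((1 + 2) - 1*11)) = -7096*√2/(2*√(3 - 11)) = -7096*(-I/4) = -(-1774)*I = 1774*I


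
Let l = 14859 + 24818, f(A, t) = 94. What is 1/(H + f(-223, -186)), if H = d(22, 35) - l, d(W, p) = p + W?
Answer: -1/39526 ≈ -2.5300e-5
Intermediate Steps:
l = 39677
d(W, p) = W + p
H = -39620 (H = (22 + 35) - 1*39677 = 57 - 39677 = -39620)
1/(H + f(-223, -186)) = 1/(-39620 + 94) = 1/(-39526) = -1/39526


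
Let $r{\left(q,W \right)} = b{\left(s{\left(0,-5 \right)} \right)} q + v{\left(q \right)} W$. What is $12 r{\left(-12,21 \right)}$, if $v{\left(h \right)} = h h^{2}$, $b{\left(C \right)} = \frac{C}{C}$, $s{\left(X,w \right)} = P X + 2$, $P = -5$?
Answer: $-435600$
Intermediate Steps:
$s{\left(X,w \right)} = 2 - 5 X$ ($s{\left(X,w \right)} = - 5 X + 2 = 2 - 5 X$)
$b{\left(C \right)} = 1$
$v{\left(h \right)} = h^{3}$
$r{\left(q,W \right)} = q + W q^{3}$ ($r{\left(q,W \right)} = 1 q + q^{3} W = q + W q^{3}$)
$12 r{\left(-12,21 \right)} = 12 \left(-12 + 21 \left(-12\right)^{3}\right) = 12 \left(-12 + 21 \left(-1728\right)\right) = 12 \left(-12 - 36288\right) = 12 \left(-36300\right) = -435600$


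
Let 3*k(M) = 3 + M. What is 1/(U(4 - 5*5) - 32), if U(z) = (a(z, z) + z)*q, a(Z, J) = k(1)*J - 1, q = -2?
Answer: 1/68 ≈ 0.014706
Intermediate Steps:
k(M) = 1 + M/3 (k(M) = (3 + M)/3 = 1 + M/3)
a(Z, J) = -1 + 4*J/3 (a(Z, J) = (1 + (1/3)*1)*J - 1 = (1 + 1/3)*J - 1 = 4*J/3 - 1 = -1 + 4*J/3)
U(z) = 2 - 14*z/3 (U(z) = ((-1 + 4*z/3) + z)*(-2) = (-1 + 7*z/3)*(-2) = 2 - 14*z/3)
1/(U(4 - 5*5) - 32) = 1/((2 - 14*(4 - 5*5)/3) - 32) = 1/((2 - 14*(4 - 25)/3) - 32) = 1/((2 - 14/3*(-21)) - 32) = 1/((2 + 98) - 32) = 1/(100 - 32) = 1/68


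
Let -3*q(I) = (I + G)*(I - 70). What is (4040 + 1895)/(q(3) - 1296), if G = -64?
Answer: -3561/1595 ≈ -2.2326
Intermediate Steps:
q(I) = -(-70 + I)*(-64 + I)/3 (q(I) = -(I - 64)*(I - 70)/3 = -(-64 + I)*(-70 + I)/3 = -(-70 + I)*(-64 + I)/3)
(4040 + 1895)/(q(3) - 1296) = (4040 + 1895)/((-4480/3 - ⅓*3² + (134/3)*3) - 1296) = 5935/((-4480/3 - ⅓*9 + 134) - 1296) = 5935/((-4480/3 - 3 + 134) - 1296) = 5935/(-4087/3 - 1296) = 5935/(-7975/3) = 5935*(-3/7975) = -3561/1595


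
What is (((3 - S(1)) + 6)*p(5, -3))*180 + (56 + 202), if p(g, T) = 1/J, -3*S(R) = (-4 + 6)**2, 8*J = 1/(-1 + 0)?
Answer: -14622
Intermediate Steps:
J = -1/8 (J = 1/(8*(-1 + 0)) = (1/8)/(-1) = (1/8)*(-1) = -1/8 ≈ -0.12500)
S(R) = -4/3 (S(R) = -(-4 + 6)**2/3 = -1/3*2**2 = -1/3*4 = -4/3)
p(g, T) = -8 (p(g, T) = 1/(-1/8) = -8)
(((3 - S(1)) + 6)*p(5, -3))*180 + (56 + 202) = (((3 - 1*(-4/3)) + 6)*(-8))*180 + (56 + 202) = (((3 + 4/3) + 6)*(-8))*180 + 258 = ((13/3 + 6)*(-8))*180 + 258 = ((31/3)*(-8))*180 + 258 = -248/3*180 + 258 = -14880 + 258 = -14622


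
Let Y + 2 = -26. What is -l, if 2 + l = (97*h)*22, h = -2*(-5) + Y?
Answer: 38414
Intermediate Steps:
Y = -28 (Y = -2 - 26 = -28)
h = -18 (h = -2*(-5) - 28 = 10 - 28 = -18)
l = -38414 (l = -2 + (97*(-18))*22 = -2 - 1746*22 = -2 - 38412 = -38414)
-l = -1*(-38414) = 38414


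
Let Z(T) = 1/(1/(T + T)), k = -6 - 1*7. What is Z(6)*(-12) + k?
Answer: -157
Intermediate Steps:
k = -13 (k = -6 - 7 = -13)
Z(T) = 2*T (Z(T) = 1/(1/(2*T)) = 2*T)
Z(6)*(-12) + k = (2*6)*(-12) - 13 = 12*(-12) - 13 = -144 - 13 = -157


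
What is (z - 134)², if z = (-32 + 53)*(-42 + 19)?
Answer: 380689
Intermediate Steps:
z = -483 (z = 21*(-23) = -483)
(z - 134)² = (-483 - 134)² = (-617)² = 380689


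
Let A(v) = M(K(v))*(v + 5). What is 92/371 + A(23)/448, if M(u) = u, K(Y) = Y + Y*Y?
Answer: 25783/742 ≈ 34.748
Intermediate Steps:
K(Y) = Y + Y**2
A(v) = v*(1 + v)*(5 + v) (A(v) = (v*(1 + v))*(v + 5) = (v*(1 + v))*(5 + v) = v*(1 + v)*(5 + v))
92/371 + A(23)/448 = 92/371 + (23*(1 + 23)*(5 + 23))/448 = 92*(1/371) + (23*24*28)*(1/448) = 92/371 + 15456*(1/448) = 92/371 + 69/2 = 25783/742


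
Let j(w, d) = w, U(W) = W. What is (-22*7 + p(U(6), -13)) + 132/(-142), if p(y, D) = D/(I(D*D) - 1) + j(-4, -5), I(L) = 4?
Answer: -34775/213 ≈ -163.26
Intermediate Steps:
p(y, D) = -4 + D/3 (p(y, D) = D/(4 - 1) - 4 = D/3 - 4 = -4 + D/3)
(-22*7 + p(U(6), -13)) + 132/(-142) = (-22*7 + (-4 + (⅓)*(-13))) + 132/(-142) = (-154 + (-4 - 13/3)) + 132*(-1/142) = (-154 - 25/3) - 66/71 = -487/3 - 66/71 = -34775/213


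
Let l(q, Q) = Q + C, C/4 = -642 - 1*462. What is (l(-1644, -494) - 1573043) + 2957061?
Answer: 1379108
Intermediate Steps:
C = -4416 (C = 4*(-642 - 1*462) = 4*(-642 - 462) = 4*(-1104) = -4416)
l(q, Q) = -4416 + Q (l(q, Q) = Q - 4416 = -4416 + Q)
(l(-1644, -494) - 1573043) + 2957061 = ((-4416 - 494) - 1573043) + 2957061 = (-4910 - 1573043) + 2957061 = -1577953 + 2957061 = 1379108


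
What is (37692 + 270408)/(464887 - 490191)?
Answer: -77025/6326 ≈ -12.176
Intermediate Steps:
(37692 + 270408)/(464887 - 490191) = 308100/(-25304) = 308100*(-1/25304) = -77025/6326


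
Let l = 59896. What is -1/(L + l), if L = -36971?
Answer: -1/22925 ≈ -4.3620e-5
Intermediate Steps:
-1/(L + l) = -1/(-36971 + 59896) = -1/22925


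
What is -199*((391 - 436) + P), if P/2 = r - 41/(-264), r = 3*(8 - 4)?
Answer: 543469/132 ≈ 4117.2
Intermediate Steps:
r = 12 (r = 3*4 = 12)
P = 3209/132 (P = 2*(12 - 41/(-264)) = 2*(12 - 41*(-1/264)) = 2*(12 + 41/264) = 2*(3209/264) = 3209/132 ≈ 24.311)
-199*((391 - 436) + P) = -199*((391 - 436) + 3209/132) = -199*(-45 + 3209/132) = -199*(-2731/132) = 543469/132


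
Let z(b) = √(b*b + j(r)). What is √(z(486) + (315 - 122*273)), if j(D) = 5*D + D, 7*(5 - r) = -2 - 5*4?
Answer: √(-1616559 + 21*√1286222)/7 ≈ 180.29*I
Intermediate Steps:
r = 57/7 (r = 5 - (-2 - 5*4)/7 = 5 - (-2 - 20)/7 = 5 - ⅐*(-22) = 5 + 22/7 = 57/7 ≈ 8.1429)
j(D) = 6*D
z(b) = √(342/7 + b²) (z(b) = √(b*b + 6*(57/7)) = √(b² + 342/7) = √(342/7 + b²))
√(z(486) + (315 - 122*273)) = √(√(2394 + 49*486²)/7 + (315 - 122*273)) = √(√(2394 + 49*236196)/7 + (315 - 33306)) = √(√(2394 + 11573604)/7 - 32991) = √(√11575998/7 - 32991) = √((3*√1286222)/7 - 32991) = √(3*√1286222/7 - 32991) = √(-32991 + 3*√1286222/7)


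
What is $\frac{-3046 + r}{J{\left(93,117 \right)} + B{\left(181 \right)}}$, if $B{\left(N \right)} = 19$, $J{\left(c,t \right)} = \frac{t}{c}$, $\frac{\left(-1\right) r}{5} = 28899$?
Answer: $- \frac{4573771}{628} \approx -7283.1$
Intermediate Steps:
$r = -144495$ ($r = \left(-5\right) 28899 = -144495$)
$\frac{-3046 + r}{J{\left(93,117 \right)} + B{\left(181 \right)}} = \frac{-3046 - 144495}{\frac{117}{93} + 19} = - \frac{147541}{117 \cdot \frac{1}{93} + 19} = - \frac{147541}{\frac{39}{31} + 19} = - \frac{147541}{\frac{628}{31}} = \left(-147541\right) \frac{31}{628} = - \frac{4573771}{628}$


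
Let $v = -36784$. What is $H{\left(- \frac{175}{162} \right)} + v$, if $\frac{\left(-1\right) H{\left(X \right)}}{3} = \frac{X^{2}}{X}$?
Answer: $- \frac{1986161}{54} \approx -36781.0$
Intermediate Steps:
$H{\left(X \right)} = - 3 X$ ($H{\left(X \right)} = - 3 \frac{X^{2}}{X} = - 3 X$)
$H{\left(- \frac{175}{162} \right)} + v = - 3 \left(- \frac{175}{162}\right) - 36784 = - 3 \left(\left(-175\right) \frac{1}{162}\right) - 36784 = \left(-3\right) \left(- \frac{175}{162}\right) - 36784 = \frac{175}{54} - 36784 = - \frac{1986161}{54}$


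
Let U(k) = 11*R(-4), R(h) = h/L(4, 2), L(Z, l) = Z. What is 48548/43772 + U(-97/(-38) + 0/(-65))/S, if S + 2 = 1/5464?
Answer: 790339071/119574161 ≈ 6.6096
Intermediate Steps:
R(h) = h/4
U(k) = -11 (U(k) = 11*((¼)*(-4)) = 11*(-1) = -11)
S = -10927/5464 (S = -2 + 1/5464 = -10927/5464 ≈ -1.9998)
48548/43772 + U(-97/(-38) + 0/(-65))/S = 48548/43772 - 11/(-10927/5464) = 48548*(1/43772) - 11*(-5464/10927) = 12137/10943 + 60104/10927 = 790339071/119574161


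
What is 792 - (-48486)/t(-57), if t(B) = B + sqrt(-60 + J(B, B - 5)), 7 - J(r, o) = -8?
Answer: 2*(-557*I + 396*sqrt(5))/(sqrt(5) + 19*I) ≈ -47.011 - 98.741*I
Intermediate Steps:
J(r, o) = 15 (J(r, o) = 7 - 1*(-8) = 7 + 8 = 15)
t(B) = B + 3*I*sqrt(5) (t(B) = B + sqrt(-60 + 15) = B + sqrt(-45) = B + 3*I*sqrt(5))
792 - (-48486)/t(-57) = 792 - (-48486)/(-57 + 3*I*sqrt(5)) = 792 + 48486/(-57 + 3*I*sqrt(5))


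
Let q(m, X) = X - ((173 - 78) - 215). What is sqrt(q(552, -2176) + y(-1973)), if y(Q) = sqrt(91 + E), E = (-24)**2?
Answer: sqrt(-2056 + sqrt(667)) ≈ 45.057*I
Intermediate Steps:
E = 576
y(Q) = sqrt(667) (y(Q) = sqrt(91 + 576) = sqrt(667))
q(m, X) = 120 + X (q(m, X) = X - (95 - 215) = X - 1*(-120) = X + 120 = 120 + X)
sqrt(q(552, -2176) + y(-1973)) = sqrt((120 - 2176) + sqrt(667)) = sqrt(-2056 + sqrt(667))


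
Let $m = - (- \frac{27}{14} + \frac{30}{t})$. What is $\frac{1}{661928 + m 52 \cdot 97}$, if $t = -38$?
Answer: $\frac{133}{89859830} \approx 1.4801 \cdot 10^{-6}$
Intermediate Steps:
$m = \frac{723}{266}$ ($m = - (- \frac{27}{14} + \frac{30}{-38}) = - (\left(-27\right) \frac{1}{14} + 30 \left(- \frac{1}{38}\right)) = - (- \frac{27}{14} - \frac{15}{19}) = \left(-1\right) \left(- \frac{723}{266}\right) = \frac{723}{266} \approx 2.718$)
$\frac{1}{661928 + m 52 \cdot 97} = \frac{1}{661928 + \frac{723}{266} \cdot 52 \cdot 97} = \frac{1}{661928 + \frac{18798}{133} \cdot 97} = \frac{1}{661928 + \frac{1823406}{133}} = \frac{1}{\frac{89859830}{133}} = \frac{133}{89859830}$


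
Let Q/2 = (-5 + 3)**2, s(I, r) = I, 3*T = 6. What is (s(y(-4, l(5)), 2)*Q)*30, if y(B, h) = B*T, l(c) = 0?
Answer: -1920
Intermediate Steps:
T = 2 (T = (1/3)*6 = 2)
y(B, h) = 2*B (y(B, h) = B*2 = 2*B)
Q = 8 (Q = 2*(-5 + 3)**2 = 2*(-2)**2 = 2*4 = 8)
(s(y(-4, l(5)), 2)*Q)*30 = ((2*(-4))*8)*30 = -8*8*30 = -64*30 = -1920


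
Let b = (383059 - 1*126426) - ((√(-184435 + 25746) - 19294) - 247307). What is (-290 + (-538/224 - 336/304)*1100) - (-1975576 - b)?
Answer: 1327160315/532 - I*√158689 ≈ 2.4947e+6 - 398.36*I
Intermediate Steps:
b = 523234 - I*√158689 (b = (383059 - 126426) - ((√(-158689) - 19294) - 247307) = 256633 - ((I*√158689 - 19294) - 247307) = 256633 - ((-19294 + I*√158689) - 247307) = 256633 - (-266601 + I*√158689) = 256633 + (266601 - I*√158689) = 523234 - I*√158689 ≈ 5.2323e+5 - 398.36*I)
(-290 + (-538/224 - 336/304)*1100) - (-1975576 - b) = (-290 + (-538/224 - 336/304)*1100) - (-1975576 - (523234 - I*√158689)) = (-290 + (-538*1/224 - 336*1/304)*1100) - (-1975576 + (-523234 + I*√158689)) = (-290 + (-269/112 - 21/19)*1100) - (-2498810 + I*√158689) = (-290 - 7463/2128*1100) + (2498810 - I*√158689) = (-290 - 2052325/532) + (2498810 - I*√158689) = -2206605/532 + (2498810 - I*√158689) = 1327160315/532 - I*√158689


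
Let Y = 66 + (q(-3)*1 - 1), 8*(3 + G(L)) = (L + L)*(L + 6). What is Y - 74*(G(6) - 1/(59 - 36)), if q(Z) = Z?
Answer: -24030/23 ≈ -1044.8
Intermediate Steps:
G(L) = -3 + L*(6 + L)/4 (G(L) = -3 + ((L + L)*(L + 6))/8 = -3 + ((2*L)*(6 + L))/8 = -3 + (2*L*(6 + L))/8 = -3 + L*(6 + L)/4)
Y = 62 (Y = 66 + (-3*1 - 1) = 66 + (-3 - 1) = 66 - 4 = 62)
Y - 74*(G(6) - 1/(59 - 36)) = 62 - 74*((-3 + (1/4)*6**2 + (3/2)*6) - 1/(59 - 36)) = 62 - 74*((-3 + (1/4)*36 + 9) - 1/23) = 62 - 74*((-3 + 9 + 9) - 1*1/23) = 62 - 74*(15 - 1/23) = 62 - 74*344/23 = 62 - 25456/23 = -24030/23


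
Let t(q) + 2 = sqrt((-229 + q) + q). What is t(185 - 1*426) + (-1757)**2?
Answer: 3087047 + 3*I*sqrt(79) ≈ 3.087e+6 + 26.665*I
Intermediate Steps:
t(q) = -2 + sqrt(-229 + 2*q) (t(q) = -2 + sqrt((-229 + q) + q) = -2 + sqrt(-229 + 2*q))
t(185 - 1*426) + (-1757)**2 = (-2 + sqrt(-229 + 2*(185 - 1*426))) + (-1757)**2 = (-2 + sqrt(-229 + 2*(185 - 426))) + 3087049 = (-2 + sqrt(-229 + 2*(-241))) + 3087049 = (-2 + sqrt(-229 - 482)) + 3087049 = (-2 + sqrt(-711)) + 3087049 = (-2 + 3*I*sqrt(79)) + 3087049 = 3087047 + 3*I*sqrt(79)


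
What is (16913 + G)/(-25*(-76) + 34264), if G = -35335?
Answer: -9211/18082 ≈ -0.50940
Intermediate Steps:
(16913 + G)/(-25*(-76) + 34264) = (16913 - 35335)/(-25*(-76) + 34264) = -18422/(1900 + 34264) = -18422/36164 = -18422*1/36164 = -9211/18082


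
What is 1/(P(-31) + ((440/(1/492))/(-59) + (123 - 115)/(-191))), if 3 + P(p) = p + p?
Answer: -11269/42080637 ≈ -0.00026780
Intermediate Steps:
P(p) = -3 + 2*p (P(p) = -3 + (p + p) = -3 + 2*p)
1/(P(-31) + ((440/(1/492))/(-59) + (123 - 115)/(-191))) = 1/((-3 + 2*(-31)) + ((440/(1/492))/(-59) + (123 - 115)/(-191))) = 1/((-3 - 62) + ((440/(1/492))*(-1/59) + 8*(-1/191))) = 1/(-65 + ((440*492)*(-1/59) - 8/191)) = 1/(-65 + (216480*(-1/59) - 8/191)) = 1/(-65 + (-216480/59 - 8/191)) = 1/(-65 - 41348152/11269) = 1/(-42080637/11269) = -11269/42080637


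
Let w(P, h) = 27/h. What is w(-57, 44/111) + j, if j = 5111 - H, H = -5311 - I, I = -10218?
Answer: 11973/44 ≈ 272.11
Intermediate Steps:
H = 4907 (H = -5311 - 1*(-10218) = -5311 + 10218 = 4907)
j = 204 (j = 5111 - 1*4907 = 5111 - 4907 = 204)
w(-57, 44/111) + j = 27/((44/111)) + 204 = 27/((44*(1/111))) + 204 = 27/(44/111) + 204 = 27*(111/44) + 204 = 2997/44 + 204 = 11973/44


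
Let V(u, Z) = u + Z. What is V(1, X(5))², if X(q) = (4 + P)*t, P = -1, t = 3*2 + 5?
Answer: 1156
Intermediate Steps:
t = 11 (t = 6 + 5 = 11)
X(q) = 33 (X(q) = (4 - 1)*11 = 3*11 = 33)
V(u, Z) = Z + u
V(1, X(5))² = (33 + 1)² = 34² = 1156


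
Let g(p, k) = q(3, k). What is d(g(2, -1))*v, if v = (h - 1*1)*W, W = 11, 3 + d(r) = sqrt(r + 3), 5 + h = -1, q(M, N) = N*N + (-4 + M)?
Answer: 231 - 77*sqrt(3) ≈ 97.632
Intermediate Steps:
q(M, N) = -4 + M + N**2 (q(M, N) = N**2 + (-4 + M) = -4 + M + N**2)
g(p, k) = -1 + k**2 (g(p, k) = -4 + 3 + k**2 = -1 + k**2)
h = -6 (h = -5 - 1 = -6)
d(r) = -3 + sqrt(3 + r) (d(r) = -3 + sqrt(r + 3) = -3 + sqrt(3 + r))
v = -77 (v = (-6 - 1*1)*11 = (-6 - 1)*11 = -7*11 = -77)
d(g(2, -1))*v = (-3 + sqrt(3 + (-1 + (-1)**2)))*(-77) = (-3 + sqrt(3 + (-1 + 1)))*(-77) = (-3 + sqrt(3 + 0))*(-77) = (-3 + sqrt(3))*(-77) = 231 - 77*sqrt(3)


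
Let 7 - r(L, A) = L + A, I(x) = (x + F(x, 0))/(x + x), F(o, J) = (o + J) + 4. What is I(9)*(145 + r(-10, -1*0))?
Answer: 198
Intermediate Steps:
F(o, J) = 4 + J + o (F(o, J) = (J + o) + 4 = 4 + J + o)
I(x) = (4 + 2*x)/(2*x) (I(x) = (x + (4 + 0 + x))/(x + x) = (x + (4 + x))/((2*x)) = (4 + 2*x)*(1/(2*x)) = (4 + 2*x)/(2*x))
r(L, A) = 7 - A - L (r(L, A) = 7 - (L + A) = 7 - (A + L) = 7 + (-A - L) = 7 - A - L)
I(9)*(145 + r(-10, -1*0)) = ((2 + 9)/9)*(145 + (7 - (-1)*0 - 1*(-10))) = ((1/9)*11)*(145 + (7 - 1*0 + 10)) = 11*(145 + (7 + 0 + 10))/9 = 11*(145 + 17)/9 = (11/9)*162 = 198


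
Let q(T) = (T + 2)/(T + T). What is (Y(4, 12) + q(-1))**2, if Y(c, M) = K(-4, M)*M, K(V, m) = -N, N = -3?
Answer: 5041/4 ≈ 1260.3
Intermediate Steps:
K(V, m) = 3 (K(V, m) = -1*(-3) = 3)
q(T) = (2 + T)/(2*T) (q(T) = (2 + T)/((2*T)) = (2 + T)*(1/(2*T)) = (2 + T)/(2*T))
Y(c, M) = 3*M
(Y(4, 12) + q(-1))**2 = (3*12 + (1/2)*(2 - 1)/(-1))**2 = (36 + (1/2)*(-1)*1)**2 = (36 - 1/2)**2 = (71/2)**2 = 5041/4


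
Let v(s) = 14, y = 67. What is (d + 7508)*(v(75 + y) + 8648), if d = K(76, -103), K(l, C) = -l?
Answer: 64375984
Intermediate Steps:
d = -76 (d = -1*76 = -76)
(d + 7508)*(v(75 + y) + 8648) = (-76 + 7508)*(14 + 8648) = 7432*8662 = 64375984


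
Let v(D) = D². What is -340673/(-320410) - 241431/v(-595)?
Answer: 8649970423/22686630050 ≈ 0.38128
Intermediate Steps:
-340673/(-320410) - 241431/v(-595) = -340673/(-320410) - 241431/((-595)²) = -340673*(-1/320410) - 241431/354025 = 340673/320410 - 241431*1/354025 = 340673/320410 - 241431/354025 = 8649970423/22686630050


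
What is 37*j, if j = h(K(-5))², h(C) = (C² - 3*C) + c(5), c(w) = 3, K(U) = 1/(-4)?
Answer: 137677/256 ≈ 537.80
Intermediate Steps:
K(U) = -¼
h(C) = 3 + C² - 3*C (h(C) = (C² - 3*C) + 3 = 3 + C² - 3*C)
j = 3721/256 (j = (3 + (-¼)² - 3*(-¼))² = (3 + 1/16 + ¾)² = (61/16)² = 3721/256 ≈ 14.535)
37*j = 37*(3721/256) = 137677/256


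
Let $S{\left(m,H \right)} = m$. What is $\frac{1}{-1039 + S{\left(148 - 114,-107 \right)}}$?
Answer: $- \frac{1}{1005} \approx -0.00099503$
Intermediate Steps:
$\frac{1}{-1039 + S{\left(148 - 114,-107 \right)}} = \frac{1}{-1039 + \left(148 - 114\right)} = \frac{1}{-1039 + 34} = \frac{1}{-1005} = - \frac{1}{1005}$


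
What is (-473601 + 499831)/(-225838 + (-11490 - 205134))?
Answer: -13115/221231 ≈ -0.059282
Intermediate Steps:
(-473601 + 499831)/(-225838 + (-11490 - 205134)) = 26230/(-225838 - 216624) = 26230/(-442462) = 26230*(-1/442462) = -13115/221231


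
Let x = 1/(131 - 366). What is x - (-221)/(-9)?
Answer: -51944/2115 ≈ -24.560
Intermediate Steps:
x = -1/235 (x = 1/(-235) = -1/235 ≈ -0.0042553)
x - (-221)/(-9) = -1/235 - (-221)/(-9) = -1/235 - (-221)*(-1)/9 = -1/235 - 1*221/9 = -1/235 - 221/9 = -51944/2115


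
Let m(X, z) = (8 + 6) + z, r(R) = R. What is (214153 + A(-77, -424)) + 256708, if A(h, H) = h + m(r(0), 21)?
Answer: 470819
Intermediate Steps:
m(X, z) = 14 + z
A(h, H) = 35 + h (A(h, H) = h + (14 + 21) = h + 35 = 35 + h)
(214153 + A(-77, -424)) + 256708 = (214153 + (35 - 77)) + 256708 = (214153 - 42) + 256708 = 214111 + 256708 = 470819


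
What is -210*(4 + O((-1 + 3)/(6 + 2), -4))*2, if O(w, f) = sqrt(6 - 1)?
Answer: -1680 - 420*sqrt(5) ≈ -2619.1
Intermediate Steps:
O(w, f) = sqrt(5)
-210*(4 + O((-1 + 3)/(6 + 2), -4))*2 = -210*(4 + sqrt(5))*2 = -210*(8 + 2*sqrt(5)) = -1680 - 420*sqrt(5)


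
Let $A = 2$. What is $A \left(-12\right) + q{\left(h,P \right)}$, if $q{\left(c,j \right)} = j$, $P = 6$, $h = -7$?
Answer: $-18$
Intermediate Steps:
$A \left(-12\right) + q{\left(h,P \right)} = 2 \left(-12\right) + 6 = -24 + 6 = -18$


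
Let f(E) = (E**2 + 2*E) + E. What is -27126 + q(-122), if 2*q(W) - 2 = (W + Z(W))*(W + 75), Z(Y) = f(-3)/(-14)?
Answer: -24258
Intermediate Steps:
f(E) = E**2 + 3*E
Z(Y) = 0 (Z(Y) = -3*(3 - 3)/(-14) = -3*0*(-1/14) = 0*(-1/14) = 0)
q(W) = 1 + W*(75 + W)/2 (q(W) = 1 + ((W + 0)*(W + 75))/2 = 1 + (W*(75 + W))/2 = 1 + W*(75 + W)/2)
-27126 + q(-122) = -27126 + (1 + (1/2)*(-122)**2 + (75/2)*(-122)) = -27126 + (1 + (1/2)*14884 - 4575) = -27126 + (1 + 7442 - 4575) = -27126 + 2868 = -24258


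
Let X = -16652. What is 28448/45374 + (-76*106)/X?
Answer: 14986590/13492283 ≈ 1.1108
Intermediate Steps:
28448/45374 + (-76*106)/X = 28448/45374 - 76*106/(-16652) = 28448*(1/45374) - 8056*(-1/16652) = 2032/3241 + 2014/4163 = 14986590/13492283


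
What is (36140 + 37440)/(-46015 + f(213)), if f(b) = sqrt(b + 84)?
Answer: -846445925/529344982 - 55185*sqrt(33)/529344982 ≈ -1.5996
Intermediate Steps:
f(b) = sqrt(84 + b)
(36140 + 37440)/(-46015 + f(213)) = (36140 + 37440)/(-46015 + sqrt(84 + 213)) = 73580/(-46015 + sqrt(297)) = 73580/(-46015 + 3*sqrt(33))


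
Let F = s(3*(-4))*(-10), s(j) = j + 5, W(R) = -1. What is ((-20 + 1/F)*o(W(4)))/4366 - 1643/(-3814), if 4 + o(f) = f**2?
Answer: 259070509/582817340 ≈ 0.44451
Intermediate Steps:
s(j) = 5 + j
F = 70 (F = (5 + 3*(-4))*(-10) = (5 - 12)*(-10) = -7*(-10) = 70)
o(f) = -4 + f**2
((-20 + 1/F)*o(W(4)))/4366 - 1643/(-3814) = ((-20 + 1/70)*(-4 + (-1)**2))/4366 - 1643/(-3814) = ((-20 + 1/70)*(-4 + 1))*(1/4366) - 1643*(-1/3814) = -1399/70*(-3)*(1/4366) + 1643/3814 = (4197/70)*(1/4366) + 1643/3814 = 4197/305620 + 1643/3814 = 259070509/582817340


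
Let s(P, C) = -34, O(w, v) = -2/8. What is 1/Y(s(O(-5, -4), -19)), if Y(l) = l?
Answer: -1/34 ≈ -0.029412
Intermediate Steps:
O(w, v) = -¼ (O(w, v) = -2*⅛ = -¼)
1/Y(s(O(-5, -4), -19)) = 1/(-34) = -1/34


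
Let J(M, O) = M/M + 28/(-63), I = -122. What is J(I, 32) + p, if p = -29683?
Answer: -267142/9 ≈ -29682.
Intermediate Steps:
J(M, O) = 5/9 (J(M, O) = 1 + 28*(-1/63) = 1 - 4/9 = 5/9)
J(I, 32) + p = 5/9 - 29683 = -267142/9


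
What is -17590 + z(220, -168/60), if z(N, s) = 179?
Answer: -17411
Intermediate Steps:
-17590 + z(220, -168/60) = -17590 + 179 = -17411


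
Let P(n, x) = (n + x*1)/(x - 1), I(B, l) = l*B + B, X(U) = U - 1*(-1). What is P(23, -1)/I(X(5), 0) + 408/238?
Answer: -5/42 ≈ -0.11905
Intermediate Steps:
X(U) = 1 + U (X(U) = U + 1 = 1 + U)
I(B, l) = B + B*l (I(B, l) = B*l + B = B + B*l)
P(n, x) = (n + x)/(-1 + x)
P(23, -1)/I(X(5), 0) + 408/238 = ((23 - 1)/(-1 - 1))/(((1 + 5)*(1 + 0))) + 408/238 = (22/(-2))/((6*1)) + 408*(1/238) = -½*22/6 + 12/7 = -11*⅙ + 12/7 = -11/6 + 12/7 = -5/42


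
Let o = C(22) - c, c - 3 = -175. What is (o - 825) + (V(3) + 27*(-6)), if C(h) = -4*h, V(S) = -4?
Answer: -907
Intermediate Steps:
c = -172 (c = 3 - 175 = -172)
o = 84 (o = -4*22 - 1*(-172) = -88 + 172 = 84)
(o - 825) + (V(3) + 27*(-6)) = (84 - 825) + (-4 + 27*(-6)) = -741 + (-4 - 162) = -741 - 166 = -907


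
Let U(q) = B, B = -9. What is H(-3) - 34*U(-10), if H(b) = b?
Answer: 303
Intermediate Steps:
U(q) = -9
H(-3) - 34*U(-10) = -3 - 34*(-9) = -3 + 306 = 303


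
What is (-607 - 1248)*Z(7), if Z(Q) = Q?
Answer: -12985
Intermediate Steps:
(-607 - 1248)*Z(7) = (-607 - 1248)*7 = -1855*7 = -12985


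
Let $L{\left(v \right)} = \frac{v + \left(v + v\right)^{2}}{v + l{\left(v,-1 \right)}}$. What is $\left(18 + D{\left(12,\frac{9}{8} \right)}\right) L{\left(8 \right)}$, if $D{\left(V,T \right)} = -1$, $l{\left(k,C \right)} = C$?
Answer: $\frac{4488}{7} \approx 641.14$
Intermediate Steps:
$L{\left(v \right)} = \frac{v + 4 v^{2}}{-1 + v}$ ($L{\left(v \right)} = \frac{v + \left(v + v\right)^{2}}{v - 1} = \frac{v + \left(2 v\right)^{2}}{-1 + v} = \frac{v + 4 v^{2}}{-1 + v}$)
$\left(18 + D{\left(12,\frac{9}{8} \right)}\right) L{\left(8 \right)} = \left(18 - 1\right) \frac{8 \left(1 + 4 \cdot 8\right)}{-1 + 8} = 17 \frac{8 \left(1 + 32\right)}{7} = 17 \cdot 8 \cdot \frac{1}{7} \cdot 33 = 17 \cdot \frac{264}{7} = \frac{4488}{7}$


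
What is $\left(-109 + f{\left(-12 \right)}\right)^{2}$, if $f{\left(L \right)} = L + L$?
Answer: $17689$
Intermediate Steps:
$f{\left(L \right)} = 2 L$
$\left(-109 + f{\left(-12 \right)}\right)^{2} = \left(-109 + 2 \left(-12\right)\right)^{2} = \left(-109 - 24\right)^{2} = \left(-133\right)^{2} = 17689$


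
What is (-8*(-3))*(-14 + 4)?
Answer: -240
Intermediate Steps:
(-8*(-3))*(-14 + 4) = 24*(-10) = -240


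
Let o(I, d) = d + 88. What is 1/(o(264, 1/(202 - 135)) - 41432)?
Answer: -67/2770047 ≈ -2.4187e-5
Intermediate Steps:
o(I, d) = 88 + d
1/(o(264, 1/(202 - 135)) - 41432) = 1/((88 + 1/(202 - 135)) - 41432) = 1/((88 + 1/67) - 41432) = 1/(5897/67 - 41432) = 1/(-2770047/67) = -67/2770047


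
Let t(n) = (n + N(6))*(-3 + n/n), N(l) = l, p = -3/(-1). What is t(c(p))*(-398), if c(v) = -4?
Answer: 1592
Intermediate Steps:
p = 3 (p = -3*(-1) = 3)
t(n) = -12 - 2*n (t(n) = (n + 6)*(-3 + n/n) = (6 + n)*(-3 + 1) = (6 + n)*(-2) = -12 - 2*n)
t(c(p))*(-398) = (-12 - 2*(-4))*(-398) = (-12 + 8)*(-398) = -4*(-398) = 1592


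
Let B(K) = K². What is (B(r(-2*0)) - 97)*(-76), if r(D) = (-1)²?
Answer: 7296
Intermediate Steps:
r(D) = 1
(B(r(-2*0)) - 97)*(-76) = (1² - 97)*(-76) = (1 - 97)*(-76) = -96*(-76) = 7296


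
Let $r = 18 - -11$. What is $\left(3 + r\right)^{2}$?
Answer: $1024$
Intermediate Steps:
$r = 29$ ($r = 18 + 11 = 29$)
$\left(3 + r\right)^{2} = \left(3 + 29\right)^{2} = 32^{2} = 1024$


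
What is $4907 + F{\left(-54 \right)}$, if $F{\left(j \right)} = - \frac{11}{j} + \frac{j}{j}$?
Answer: $\frac{265043}{54} \approx 4908.2$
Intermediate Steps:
$F{\left(j \right)} = 1 - \frac{11}{j}$ ($F{\left(j \right)} = - \frac{11}{j} + 1 = 1 - \frac{11}{j}$)
$4907 + F{\left(-54 \right)} = 4907 + \frac{-11 - 54}{-54} = 4907 - - \frac{65}{54} = 4907 + \frac{65}{54} = \frac{265043}{54}$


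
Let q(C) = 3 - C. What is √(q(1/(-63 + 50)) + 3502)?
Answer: √592358/13 ≈ 59.204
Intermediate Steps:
√(q(1/(-63 + 50)) + 3502) = √((3 - 1/(-63 + 50)) + 3502) = √((3 - 1/(-13)) + 3502) = √((3 - 1*(-1/13)) + 3502) = √((3 + 1/13) + 3502) = √(40/13 + 3502) = √(45566/13) = √592358/13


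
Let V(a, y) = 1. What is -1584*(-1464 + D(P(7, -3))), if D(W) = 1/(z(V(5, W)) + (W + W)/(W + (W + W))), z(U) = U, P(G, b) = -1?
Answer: 11590128/5 ≈ 2.3180e+6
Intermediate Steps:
D(W) = 3/5 (D(W) = 1/(1 + (W + W)/(W + (W + W))) = 1/(1 + (2*W)/(W + 2*W)) = 1/(1 + (2*W)/((3*W))) = 1/(1 + (2*W)*(1/(3*W))) = 1/(1 + 2/3) = 1/(5/3) = 3/5)
-1584*(-1464 + D(P(7, -3))) = -1584*(-1464 + 3/5) = -1584*(-7317/5) = 11590128/5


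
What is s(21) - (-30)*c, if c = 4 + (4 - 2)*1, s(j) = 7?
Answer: 187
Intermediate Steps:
c = 6 (c = 4 + 2*1 = 4 + 2 = 6)
s(21) - (-30)*c = 7 - (-30)*6 = 7 - 1*(-180) = 7 + 180 = 187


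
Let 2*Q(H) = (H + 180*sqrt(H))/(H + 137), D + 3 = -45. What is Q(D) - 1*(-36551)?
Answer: 3253015/89 + 360*I*sqrt(3)/89 ≈ 36551.0 + 7.0061*I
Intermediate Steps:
D = -48 (D = -3 - 45 = -48)
Q(H) = (H + 180*sqrt(H))/(2*(137 + H)) (Q(H) = ((H + 180*sqrt(H))/(H + 137))/2 = ((H + 180*sqrt(H))/(137 + H))/2 = (H + 180*sqrt(H))/(2*(137 + H)))
Q(D) - 1*(-36551) = (-48 + 180*sqrt(-48))/(2*(137 - 48)) - 1*(-36551) = (1/2)*(-48 + 180*(4*I*sqrt(3)))/89 + 36551 = (1/2)*(1/89)*(-48 + 720*I*sqrt(3)) + 36551 = (-24/89 + 360*I*sqrt(3)/89) + 36551 = 3253015/89 + 360*I*sqrt(3)/89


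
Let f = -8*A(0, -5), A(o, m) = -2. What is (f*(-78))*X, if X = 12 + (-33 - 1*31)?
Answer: 64896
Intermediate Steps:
f = 16 (f = -8*(-2) = 16)
X = -52 (X = 12 + (-33 - 31) = 12 - 64 = -52)
(f*(-78))*X = (16*(-78))*(-52) = -1248*(-52) = 64896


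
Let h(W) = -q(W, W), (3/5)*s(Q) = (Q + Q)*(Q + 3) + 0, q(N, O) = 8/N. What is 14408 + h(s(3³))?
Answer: 9725398/675 ≈ 14408.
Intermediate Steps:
s(Q) = 10*Q*(3 + Q)/3 (s(Q) = 5*((Q + Q)*(Q + 3) + 0)/3 = 5*((2*Q)*(3 + Q) + 0)/3 = 5*(2*Q*(3 + Q) + 0)/3 = 5*(2*Q*(3 + Q))/3 = 10*Q*(3 + Q)/3)
h(W) = -8/W
14408 + h(s(3³)) = 14408 - 8*1/(90*(3 + 3³)) = 14408 - 8*1/(90*(3 + 27)) = 14408 - 8/((10/3)*27*30) = 14408 - 8/2700 = 14408 - 8*1/2700 = 14408 - 2/675 = 9725398/675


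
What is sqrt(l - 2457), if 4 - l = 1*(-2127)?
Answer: I*sqrt(326) ≈ 18.055*I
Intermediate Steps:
l = 2131 (l = 4 - (-2127) = 4 - 1*(-2127) = 4 + 2127 = 2131)
sqrt(l - 2457) = sqrt(2131 - 2457) = sqrt(-326) = I*sqrt(326)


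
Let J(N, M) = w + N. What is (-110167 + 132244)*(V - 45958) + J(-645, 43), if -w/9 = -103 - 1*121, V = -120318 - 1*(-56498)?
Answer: -2423567535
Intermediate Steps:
V = -63820 (V = -120318 + 56498 = -63820)
w = 2016 (w = -9*(-103 - 1*121) = -9*(-103 - 121) = -9*(-224) = 2016)
J(N, M) = 2016 + N
(-110167 + 132244)*(V - 45958) + J(-645, 43) = (-110167 + 132244)*(-63820 - 45958) + (2016 - 645) = 22077*(-109778) + 1371 = -2423568906 + 1371 = -2423567535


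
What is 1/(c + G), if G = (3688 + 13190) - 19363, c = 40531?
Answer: 1/38046 ≈ 2.6284e-5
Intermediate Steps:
G = -2485 (G = 16878 - 19363 = -2485)
1/(c + G) = 1/(40531 - 2485) = 1/38046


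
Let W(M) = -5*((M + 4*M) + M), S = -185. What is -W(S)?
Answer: -5550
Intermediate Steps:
W(M) = -30*M (W(M) = -5*(5*M + M) = -30*M)
-W(S) = -(-30)*(-185) = -1*5550 = -5550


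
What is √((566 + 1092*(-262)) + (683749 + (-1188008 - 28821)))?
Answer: I*√818618 ≈ 904.78*I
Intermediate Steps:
√((566 + 1092*(-262)) + (683749 + (-1188008 - 28821))) = √((566 - 286104) + (683749 - 1216829)) = √(-285538 - 533080) = √(-818618) = I*√818618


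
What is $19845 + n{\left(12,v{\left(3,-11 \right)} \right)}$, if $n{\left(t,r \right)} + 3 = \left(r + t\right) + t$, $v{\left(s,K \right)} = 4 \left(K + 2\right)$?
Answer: $19830$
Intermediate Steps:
$v{\left(s,K \right)} = 8 + 4 K$ ($v{\left(s,K \right)} = 4 \left(2 + K\right) = 8 + 4 K$)
$n{\left(t,r \right)} = -3 + r + 2 t$ ($n{\left(t,r \right)} = -3 + \left(\left(r + t\right) + t\right) = -3 + \left(r + 2 t\right) = -3 + r + 2 t$)
$19845 + n{\left(12,v{\left(3,-11 \right)} \right)} = 19845 + \left(-3 + \left(8 + 4 \left(-11\right)\right) + 2 \cdot 12\right) = 19845 + \left(-3 + \left(8 - 44\right) + 24\right) = 19845 - 15 = 19830$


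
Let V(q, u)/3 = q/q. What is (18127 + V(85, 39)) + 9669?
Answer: 27799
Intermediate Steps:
V(q, u) = 3 (V(q, u) = 3*(q/q) = 3*1 = 3)
(18127 + V(85, 39)) + 9669 = (18127 + 3) + 9669 = 18130 + 9669 = 27799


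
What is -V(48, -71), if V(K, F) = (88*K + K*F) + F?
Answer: -745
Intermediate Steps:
V(K, F) = F + 88*K + F*K (V(K, F) = (88*K + F*K) + F = F + 88*K + F*K)
-V(48, -71) = -(-71 + 88*48 - 71*48) = -(-71 + 4224 - 3408) = -1*745 = -745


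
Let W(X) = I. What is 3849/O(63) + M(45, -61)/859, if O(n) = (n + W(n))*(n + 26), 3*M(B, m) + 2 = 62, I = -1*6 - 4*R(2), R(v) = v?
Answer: 3393511/3746099 ≈ 0.90588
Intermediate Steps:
I = -14 (I = -1*6 - 4*2 = -6 - 8 = -14)
M(B, m) = 20 (M(B, m) = -2/3 + (1/3)*62 = -2/3 + 62/3 = 20)
W(X) = -14
O(n) = (-14 + n)*(26 + n) (O(n) = (n - 14)*(n + 26) = (-14 + n)*(26 + n))
3849/O(63) + M(45, -61)/859 = 3849/(-364 + 63**2 + 12*63) + 20/859 = 3849/(-364 + 3969 + 756) + 20*(1/859) = 3849/4361 + 20/859 = 3393511/3746099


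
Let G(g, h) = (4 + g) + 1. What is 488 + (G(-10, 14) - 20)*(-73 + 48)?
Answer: 1113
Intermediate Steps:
G(g, h) = 5 + g
488 + (G(-10, 14) - 20)*(-73 + 48) = 488 + ((5 - 10) - 20)*(-73 + 48) = 488 + (-5 - 20)*(-25) = 488 - 25*(-25) = 488 + 625 = 1113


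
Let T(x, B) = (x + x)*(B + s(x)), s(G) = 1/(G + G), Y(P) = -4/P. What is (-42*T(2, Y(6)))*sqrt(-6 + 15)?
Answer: 210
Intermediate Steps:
s(G) = 1/(2*G)
T(x, B) = 2*x*(B + 1/(2*x)) (T(x, B) = (x + x)*(B + 1/(2*x)) = (2*x)*(B + 1/(2*x)) = 2*x*(B + 1/(2*x)))
(-42*T(2, Y(6)))*sqrt(-6 + 15) = (-42*(1 + 2*(-4/6)*2))*sqrt(-6 + 15) = (-42*(1 + 2*(-4*1/6)*2))*sqrt(9) = -42*(1 + 2*(-2/3)*2)*3 = -42*(1 - 8/3)*3 = -(-70)*3 = -42*(-5/3)*3 = 70*3 = 210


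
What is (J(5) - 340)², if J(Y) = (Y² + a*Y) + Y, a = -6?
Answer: 115600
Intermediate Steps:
J(Y) = Y² - 5*Y (J(Y) = (Y² - 6*Y) + Y = Y² - 5*Y)
(J(5) - 340)² = (5*(-5 + 5) - 340)² = (5*0 - 340)² = (0 - 340)² = (-340)² = 115600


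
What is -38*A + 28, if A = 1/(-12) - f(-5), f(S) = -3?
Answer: -497/6 ≈ -82.833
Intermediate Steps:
A = 35/12 (A = 1/(-12) - 1*(-3) = -1/12 + 3 = 35/12 ≈ 2.9167)
-38*A + 28 = -38*35/12 + 28 = -665/6 + 28 = -497/6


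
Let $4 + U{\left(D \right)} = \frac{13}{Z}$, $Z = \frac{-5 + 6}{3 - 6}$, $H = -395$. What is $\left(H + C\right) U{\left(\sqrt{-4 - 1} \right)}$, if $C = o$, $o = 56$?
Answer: $14577$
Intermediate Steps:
$Z = - \frac{1}{3}$ ($Z = 1 \frac{1}{-3} = 1 \left(- \frac{1}{3}\right) = - \frac{1}{3} \approx -0.33333$)
$C = 56$
$U{\left(D \right)} = -43$ ($U{\left(D \right)} = -4 + \frac{13}{- \frac{1}{3}} = -4 + 13 \left(-3\right) = -4 - 39 = -43$)
$\left(H + C\right) U{\left(\sqrt{-4 - 1} \right)} = \left(-395 + 56\right) \left(-43\right) = \left(-339\right) \left(-43\right) = 14577$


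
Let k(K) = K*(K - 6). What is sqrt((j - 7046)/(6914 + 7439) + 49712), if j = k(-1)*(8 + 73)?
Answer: 3*sqrt(1184068329)/463 ≈ 222.96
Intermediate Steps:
k(K) = K*(-6 + K)
j = 567 (j = (-(-6 - 1))*(8 + 73) = -1*(-7)*81 = 7*81 = 567)
sqrt((j - 7046)/(6914 + 7439) + 49712) = sqrt((567 - 7046)/(6914 + 7439) + 49712) = sqrt(-6479/14353 + 49712) = sqrt(-6479*1/14353 + 49712) = sqrt(-209/463 + 49712) = sqrt(23016447/463) = 3*sqrt(1184068329)/463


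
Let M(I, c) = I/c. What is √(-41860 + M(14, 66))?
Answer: I*√45585309/33 ≈ 204.6*I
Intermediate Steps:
√(-41860 + M(14, 66)) = √(-41860 + 14/66) = √(-41860 + 14*(1/66)) = √(-41860 + 7/33) = √(-1381373/33) = I*√45585309/33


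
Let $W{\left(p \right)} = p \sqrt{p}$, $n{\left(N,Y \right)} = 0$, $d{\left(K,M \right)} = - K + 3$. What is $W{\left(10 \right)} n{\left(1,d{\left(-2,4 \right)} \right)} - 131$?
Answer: $-131$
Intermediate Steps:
$d{\left(K,M \right)} = 3 - K$
$W{\left(p \right)} = p^{\frac{3}{2}}$
$W{\left(10 \right)} n{\left(1,d{\left(-2,4 \right)} \right)} - 131 = 10^{\frac{3}{2}} \cdot 0 - 131 = 10 \sqrt{10} \cdot 0 - 131 = 0 - 131 = -131$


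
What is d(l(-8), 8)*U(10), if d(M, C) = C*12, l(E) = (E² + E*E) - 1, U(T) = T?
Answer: 960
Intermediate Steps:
l(E) = -1 + 2*E² (l(E) = (E² + E²) - 1 = 2*E² - 1 = -1 + 2*E²)
d(M, C) = 12*C
d(l(-8), 8)*U(10) = (12*8)*10 = 96*10 = 960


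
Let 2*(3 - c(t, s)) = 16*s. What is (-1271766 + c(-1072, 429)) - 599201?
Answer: -1874396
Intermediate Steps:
c(t, s) = 3 - 8*s
(-1271766 + c(-1072, 429)) - 599201 = (-1271766 + (3 - 8*429)) - 599201 = (-1271766 + (3 - 3432)) - 599201 = (-1271766 - 3429) - 599201 = -1275195 - 599201 = -1874396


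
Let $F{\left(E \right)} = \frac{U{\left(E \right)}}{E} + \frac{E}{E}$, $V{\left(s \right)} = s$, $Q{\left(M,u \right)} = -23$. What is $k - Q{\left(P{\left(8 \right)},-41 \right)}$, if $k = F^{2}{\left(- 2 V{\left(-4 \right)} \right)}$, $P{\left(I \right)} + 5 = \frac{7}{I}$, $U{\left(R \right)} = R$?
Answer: $27$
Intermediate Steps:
$P{\left(I \right)} = -5 + \frac{7}{I}$
$F{\left(E \right)} = 2$ ($F{\left(E \right)} = \frac{E}{E} + \frac{E}{E} = 1 + 1 = 2$)
$k = 4$ ($k = 2^{2} = 4$)
$k - Q{\left(P{\left(8 \right)},-41 \right)} = 4 - -23 = 4 + 23 = 27$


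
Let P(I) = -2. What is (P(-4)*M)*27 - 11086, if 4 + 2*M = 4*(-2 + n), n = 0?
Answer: -10762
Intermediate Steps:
M = -6 (M = -2 + (4*(-2 + 0))/2 = -2 + (4*(-2))/2 = -2 + (½)*(-8) = -2 - 4 = -6)
(P(-4)*M)*27 - 11086 = -2*(-6)*27 - 11086 = 12*27 - 11086 = 324 - 11086 = -10762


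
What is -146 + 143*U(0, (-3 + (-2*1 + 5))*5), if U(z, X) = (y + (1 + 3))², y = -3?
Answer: -3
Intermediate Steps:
U(z, X) = 1 (U(z, X) = (-3 + (1 + 3))² = (-3 + 4)² = 1² = 1)
-146 + 143*U(0, (-3 + (-2*1 + 5))*5) = -146 + 143*1 = -146 + 143 = -3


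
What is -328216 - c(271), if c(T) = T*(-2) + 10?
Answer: -327684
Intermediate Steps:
c(T) = 10 - 2*T (c(T) = -2*T + 10 = 10 - 2*T)
-328216 - c(271) = -328216 - (10 - 2*271) = -328216 - (10 - 542) = -328216 - 1*(-532) = -328216 + 532 = -327684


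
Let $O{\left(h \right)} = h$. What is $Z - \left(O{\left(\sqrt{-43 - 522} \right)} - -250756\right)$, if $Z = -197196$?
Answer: $-447952 - i \sqrt{565} \approx -4.4795 \cdot 10^{5} - 23.77 i$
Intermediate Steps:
$Z - \left(O{\left(\sqrt{-43 - 522} \right)} - -250756\right) = -197196 - \left(\sqrt{-43 - 522} - -250756\right) = -197196 - \left(\sqrt{-565} + 250756\right) = -197196 - \left(i \sqrt{565} + 250756\right) = -197196 - \left(250756 + i \sqrt{565}\right) = -447952 - i \sqrt{565}$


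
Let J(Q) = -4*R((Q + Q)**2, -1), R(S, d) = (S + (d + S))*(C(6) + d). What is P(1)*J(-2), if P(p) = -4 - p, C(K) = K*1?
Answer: 3100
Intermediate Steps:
C(K) = K
R(S, d) = (6 + d)*(d + 2*S) (R(S, d) = (S + (d + S))*(6 + d) = (S + (S + d))*(6 + d) = (d + 2*S)*(6 + d) = (6 + d)*(d + 2*S))
J(Q) = 20 - 160*Q**2 (J(Q) = -4*((-1)**2 + 6*(-1) + 12*(Q + Q)**2 + 2*(Q + Q)**2*(-1)) = -4*(1 - 6 + 12*(2*Q)**2 + 2*(2*Q)**2*(-1)) = -4*(1 - 6 + 12*(4*Q**2) + 2*(4*Q**2)*(-1)) = -4*(1 - 6 + 48*Q**2 - 8*Q**2) = -4*(-5 + 40*Q**2) = 20 - 160*Q**2)
P(1)*J(-2) = (-4 - 1*1)*(20 - 160*(-2)**2) = (-4 - 1)*(20 - 160*4) = -5*(20 - 640) = -5*(-620) = 3100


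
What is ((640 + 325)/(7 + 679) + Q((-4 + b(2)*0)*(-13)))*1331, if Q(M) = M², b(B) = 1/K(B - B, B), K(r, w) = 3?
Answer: 2470214879/686 ≈ 3.6009e+6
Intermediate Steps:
b(B) = ⅓ (b(B) = 1/3 = ⅓)
((640 + 325)/(7 + 679) + Q((-4 + b(2)*0)*(-13)))*1331 = ((640 + 325)/(7 + 679) + ((-4 + (⅓)*0)*(-13))²)*1331 = (965/686 + ((-4 + 0)*(-13))²)*1331 = (965*(1/686) + (-4*(-13))²)*1331 = (965/686 + 52²)*1331 = (965/686 + 2704)*1331 = (1855909/686)*1331 = 2470214879/686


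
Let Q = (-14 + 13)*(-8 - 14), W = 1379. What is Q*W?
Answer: 30338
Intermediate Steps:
Q = 22 (Q = -1*(-22) = 22)
Q*W = 22*1379 = 30338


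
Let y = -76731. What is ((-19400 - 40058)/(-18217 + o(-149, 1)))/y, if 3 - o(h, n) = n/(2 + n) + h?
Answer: -29729/693085546 ≈ -4.2894e-5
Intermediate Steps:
o(h, n) = 3 - h - n/(2 + n) (o(h, n) = 3 - (n/(2 + n) + h) = 3 - (h + n/(2 + n)) = 3 + (-h - n/(2 + n)) = 3 - h - n/(2 + n))
((-19400 - 40058)/(-18217 + o(-149, 1)))/y = ((-19400 - 40058)/(-18217 + (6 - 2*(-149) + 2*1 - 1*(-149)*1)/(2 + 1)))/(-76731) = -59458/(-18217 + (6 + 298 + 2 + 149)/3)*(-1/76731) = -59458/(-18217 + (⅓)*455)*(-1/76731) = -59458/(-18217 + 455/3)*(-1/76731) = -59458/(-54196/3)*(-1/76731) = -59458*(-3/54196)*(-1/76731) = (89187/27098)*(-1/76731) = -29729/693085546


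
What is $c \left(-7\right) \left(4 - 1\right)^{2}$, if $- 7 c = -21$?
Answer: $-189$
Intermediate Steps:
$c = 3$ ($c = \left(- \frac{1}{7}\right) \left(-21\right) = 3$)
$c \left(-7\right) \left(4 - 1\right)^{2} = 3 \left(-7\right) \left(4 - 1\right)^{2} = - 21 \cdot 3^{2} = \left(-21\right) 9 = -189$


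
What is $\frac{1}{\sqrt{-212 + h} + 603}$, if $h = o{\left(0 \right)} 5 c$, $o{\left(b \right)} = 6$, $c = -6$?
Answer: $\frac{603}{364001} - \frac{14 i \sqrt{2}}{364001} \approx 0.0016566 - 5.4393 \cdot 10^{-5} i$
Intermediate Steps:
$h = -180$ ($h = 6 \cdot 5 \left(-6\right) = 30 \left(-6\right) = -180$)
$\frac{1}{\sqrt{-212 + h} + 603} = \frac{1}{\sqrt{-212 - 180} + 603} = \frac{1}{\sqrt{-392} + 603} = \frac{1}{14 i \sqrt{2} + 603} = \frac{1}{603 + 14 i \sqrt{2}}$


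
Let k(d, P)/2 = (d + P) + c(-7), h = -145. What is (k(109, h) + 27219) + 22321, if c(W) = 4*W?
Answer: 49412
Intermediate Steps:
k(d, P) = -56 + 2*P + 2*d (k(d, P) = 2*((d + P) + 4*(-7)) = 2*((P + d) - 28) = 2*(-28 + P + d) = -56 + 2*P + 2*d)
(k(109, h) + 27219) + 22321 = ((-56 + 2*(-145) + 2*109) + 27219) + 22321 = ((-56 - 290 + 218) + 27219) + 22321 = (-128 + 27219) + 22321 = 27091 + 22321 = 49412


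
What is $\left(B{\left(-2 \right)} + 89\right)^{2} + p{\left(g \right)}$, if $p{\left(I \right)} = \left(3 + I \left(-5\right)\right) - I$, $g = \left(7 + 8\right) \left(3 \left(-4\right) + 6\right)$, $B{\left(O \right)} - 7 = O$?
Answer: $9379$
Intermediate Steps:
$B{\left(O \right)} = 7 + O$
$g = -90$ ($g = 15 \left(-12 + 6\right) = 15 \left(-6\right) = -90$)
$p{\left(I \right)} = 3 - 6 I$ ($p{\left(I \right)} = \left(3 - 5 I\right) - I = 3 - 6 I$)
$\left(B{\left(-2 \right)} + 89\right)^{2} + p{\left(g \right)} = \left(\left(7 - 2\right) + 89\right)^{2} + \left(3 - -540\right) = \left(5 + 89\right)^{2} + \left(3 + 540\right) = 94^{2} + 543 = 8836 + 543 = 9379$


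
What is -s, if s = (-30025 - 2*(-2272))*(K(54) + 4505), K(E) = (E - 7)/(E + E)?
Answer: 12398723347/108 ≈ 1.1480e+8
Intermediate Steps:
K(E) = (-7 + E)/(2*E) (K(E) = (-7 + E)/((2*E)) = (-7 + E)*(1/(2*E)) = (-7 + E)/(2*E))
s = -12398723347/108 (s = (-30025 - 2*(-2272))*((½)*(-7 + 54)/54 + 4505) = (-30025 + 4544)*((½)*(1/54)*47 + 4505) = -25481*(47/108 + 4505) = -25481*486587/108 = -12398723347/108 ≈ -1.1480e+8)
-s = -1*(-12398723347/108) = 12398723347/108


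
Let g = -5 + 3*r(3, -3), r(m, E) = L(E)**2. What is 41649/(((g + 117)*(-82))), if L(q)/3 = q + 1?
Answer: -41649/18040 ≈ -2.3087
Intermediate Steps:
L(q) = 3 + 3*q (L(q) = 3*(q + 1) = 3*(1 + q) = 3 + 3*q)
r(m, E) = (3 + 3*E)**2
g = 103 (g = -5 + 3*(9*(1 - 3)**2) = -5 + 3*(9*(-2)**2) = -5 + 3*(9*4) = -5 + 3*36 = -5 + 108 = 103)
41649/(((g + 117)*(-82))) = 41649/(((103 + 117)*(-82))) = 41649/((220*(-82))) = 41649/(-18040) = 41649*(-1/18040) = -41649/18040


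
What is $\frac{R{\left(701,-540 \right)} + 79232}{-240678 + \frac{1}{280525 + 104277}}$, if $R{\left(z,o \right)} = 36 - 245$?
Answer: $- \frac{30408208446}{92613375755} \approx -0.32833$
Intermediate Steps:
$R{\left(z,o \right)} = -209$
$\frac{R{\left(701,-540 \right)} + 79232}{-240678 + \frac{1}{280525 + 104277}} = \frac{-209 + 79232}{-240678 + \frac{1}{280525 + 104277}} = \frac{79023}{-240678 + \frac{1}{384802}} = \frac{79023}{- \frac{92613375755}{384802}} = 79023 \left(- \frac{384802}{92613375755}\right) = - \frac{30408208446}{92613375755}$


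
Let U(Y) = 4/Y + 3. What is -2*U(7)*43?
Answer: -2150/7 ≈ -307.14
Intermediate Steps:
U(Y) = 3 + 4/Y
-2*U(7)*43 = -2*(3 + 4/7)*43 = -2*25/7*43 = -50/7*43 = -2150/7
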